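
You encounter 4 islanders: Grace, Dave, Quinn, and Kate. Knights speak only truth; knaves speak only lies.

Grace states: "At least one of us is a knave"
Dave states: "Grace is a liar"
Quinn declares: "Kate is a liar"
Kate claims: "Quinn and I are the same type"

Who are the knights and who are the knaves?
Grace is a knight.
Dave is a knave.
Quinn is a knight.
Kate is a knave.

Verification:
- Grace (knight) says "At least one of us is a knave" - this is TRUE because Dave and Kate are knaves.
- Dave (knave) says "Grace is a liar" - this is FALSE (a lie) because Grace is a knight.
- Quinn (knight) says "Kate is a liar" - this is TRUE because Kate is a knave.
- Kate (knave) says "Quinn and I are the same type" - this is FALSE (a lie) because Kate is a knave and Quinn is a knight.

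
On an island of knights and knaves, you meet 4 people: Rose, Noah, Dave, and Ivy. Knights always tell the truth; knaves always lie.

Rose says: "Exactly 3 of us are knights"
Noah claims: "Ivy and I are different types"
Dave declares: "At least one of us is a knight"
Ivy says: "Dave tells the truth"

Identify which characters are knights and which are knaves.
Rose is a knave.
Noah is a knave.
Dave is a knave.
Ivy is a knave.

Verification:
- Rose (knave) says "Exactly 3 of us are knights" - this is FALSE (a lie) because there are 0 knights.
- Noah (knave) says "Ivy and I are different types" - this is FALSE (a lie) because Noah is a knave and Ivy is a knave.
- Dave (knave) says "At least one of us is a knight" - this is FALSE (a lie) because no one is a knight.
- Ivy (knave) says "Dave tells the truth" - this is FALSE (a lie) because Dave is a knave.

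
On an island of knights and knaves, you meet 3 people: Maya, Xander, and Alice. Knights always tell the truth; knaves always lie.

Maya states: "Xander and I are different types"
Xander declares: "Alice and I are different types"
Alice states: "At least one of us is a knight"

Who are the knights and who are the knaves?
Maya is a knave.
Xander is a knave.
Alice is a knave.

Verification:
- Maya (knave) says "Xander and I are different types" - this is FALSE (a lie) because Maya is a knave and Xander is a knave.
- Xander (knave) says "Alice and I are different types" - this is FALSE (a lie) because Xander is a knave and Alice is a knave.
- Alice (knave) says "At least one of us is a knight" - this is FALSE (a lie) because no one is a knight.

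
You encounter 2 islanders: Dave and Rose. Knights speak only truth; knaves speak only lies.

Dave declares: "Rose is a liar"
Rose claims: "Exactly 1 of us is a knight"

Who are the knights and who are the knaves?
Dave is a knave.
Rose is a knight.

Verification:
- Dave (knave) says "Rose is a liar" - this is FALSE (a lie) because Rose is a knight.
- Rose (knight) says "Exactly 1 of us is a knight" - this is TRUE because there are 1 knights.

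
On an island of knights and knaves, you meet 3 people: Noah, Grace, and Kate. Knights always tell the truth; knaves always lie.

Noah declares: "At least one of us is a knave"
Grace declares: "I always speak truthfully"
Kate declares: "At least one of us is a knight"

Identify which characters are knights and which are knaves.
Noah is a knight.
Grace is a knave.
Kate is a knight.

Verification:
- Noah (knight) says "At least one of us is a knave" - this is TRUE because Grace is a knave.
- Grace (knave) says "I always speak truthfully" - this is FALSE (a lie) because Grace is a knave.
- Kate (knight) says "At least one of us is a knight" - this is TRUE because Noah and Kate are knights.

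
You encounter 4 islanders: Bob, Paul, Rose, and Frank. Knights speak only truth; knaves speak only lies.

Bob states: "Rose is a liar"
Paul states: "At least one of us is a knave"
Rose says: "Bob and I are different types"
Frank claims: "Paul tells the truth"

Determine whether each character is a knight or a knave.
Bob is a knave.
Paul is a knight.
Rose is a knight.
Frank is a knight.

Verification:
- Bob (knave) says "Rose is a liar" - this is FALSE (a lie) because Rose is a knight.
- Paul (knight) says "At least one of us is a knave" - this is TRUE because Bob is a knave.
- Rose (knight) says "Bob and I are different types" - this is TRUE because Rose is a knight and Bob is a knave.
- Frank (knight) says "Paul tells the truth" - this is TRUE because Paul is a knight.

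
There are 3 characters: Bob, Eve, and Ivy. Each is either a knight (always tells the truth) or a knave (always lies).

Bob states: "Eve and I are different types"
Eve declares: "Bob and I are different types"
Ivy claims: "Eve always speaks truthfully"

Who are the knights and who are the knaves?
Bob is a knave.
Eve is a knave.
Ivy is a knave.

Verification:
- Bob (knave) says "Eve and I are different types" - this is FALSE (a lie) because Bob is a knave and Eve is a knave.
- Eve (knave) says "Bob and I are different types" - this is FALSE (a lie) because Eve is a knave and Bob is a knave.
- Ivy (knave) says "Eve always speaks truthfully" - this is FALSE (a lie) because Eve is a knave.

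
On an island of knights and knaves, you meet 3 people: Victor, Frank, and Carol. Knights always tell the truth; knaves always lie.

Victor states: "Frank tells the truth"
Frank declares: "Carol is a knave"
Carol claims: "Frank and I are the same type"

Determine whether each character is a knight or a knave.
Victor is a knight.
Frank is a knight.
Carol is a knave.

Verification:
- Victor (knight) says "Frank tells the truth" - this is TRUE because Frank is a knight.
- Frank (knight) says "Carol is a knave" - this is TRUE because Carol is a knave.
- Carol (knave) says "Frank and I are the same type" - this is FALSE (a lie) because Carol is a knave and Frank is a knight.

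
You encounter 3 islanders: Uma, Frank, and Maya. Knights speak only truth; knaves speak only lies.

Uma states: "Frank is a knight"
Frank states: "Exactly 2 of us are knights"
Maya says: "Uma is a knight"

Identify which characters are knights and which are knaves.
Uma is a knave.
Frank is a knave.
Maya is a knave.

Verification:
- Uma (knave) says "Frank is a knight" - this is FALSE (a lie) because Frank is a knave.
- Frank (knave) says "Exactly 2 of us are knights" - this is FALSE (a lie) because there are 0 knights.
- Maya (knave) says "Uma is a knight" - this is FALSE (a lie) because Uma is a knave.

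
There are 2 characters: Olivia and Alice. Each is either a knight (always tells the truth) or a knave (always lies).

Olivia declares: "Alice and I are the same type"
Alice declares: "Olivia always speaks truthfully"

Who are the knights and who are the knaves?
Olivia is a knight.
Alice is a knight.

Verification:
- Olivia (knight) says "Alice and I are the same type" - this is TRUE because Olivia is a knight and Alice is a knight.
- Alice (knight) says "Olivia always speaks truthfully" - this is TRUE because Olivia is a knight.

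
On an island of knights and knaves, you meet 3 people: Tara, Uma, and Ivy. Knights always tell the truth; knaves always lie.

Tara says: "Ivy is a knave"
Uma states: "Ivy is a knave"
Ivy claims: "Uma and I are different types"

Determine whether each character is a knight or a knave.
Tara is a knave.
Uma is a knave.
Ivy is a knight.

Verification:
- Tara (knave) says "Ivy is a knave" - this is FALSE (a lie) because Ivy is a knight.
- Uma (knave) says "Ivy is a knave" - this is FALSE (a lie) because Ivy is a knight.
- Ivy (knight) says "Uma and I are different types" - this is TRUE because Ivy is a knight and Uma is a knave.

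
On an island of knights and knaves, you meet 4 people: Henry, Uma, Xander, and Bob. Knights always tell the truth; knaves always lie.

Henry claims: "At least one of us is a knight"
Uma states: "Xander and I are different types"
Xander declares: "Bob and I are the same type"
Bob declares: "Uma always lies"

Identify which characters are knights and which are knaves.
Henry is a knight.
Uma is a knave.
Xander is a knave.
Bob is a knight.

Verification:
- Henry (knight) says "At least one of us is a knight" - this is TRUE because Henry and Bob are knights.
- Uma (knave) says "Xander and I are different types" - this is FALSE (a lie) because Uma is a knave and Xander is a knave.
- Xander (knave) says "Bob and I are the same type" - this is FALSE (a lie) because Xander is a knave and Bob is a knight.
- Bob (knight) says "Uma always lies" - this is TRUE because Uma is a knave.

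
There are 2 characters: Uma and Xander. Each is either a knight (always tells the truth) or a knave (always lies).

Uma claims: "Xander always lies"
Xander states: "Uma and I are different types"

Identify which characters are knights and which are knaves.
Uma is a knave.
Xander is a knight.

Verification:
- Uma (knave) says "Xander always lies" - this is FALSE (a lie) because Xander is a knight.
- Xander (knight) says "Uma and I are different types" - this is TRUE because Xander is a knight and Uma is a knave.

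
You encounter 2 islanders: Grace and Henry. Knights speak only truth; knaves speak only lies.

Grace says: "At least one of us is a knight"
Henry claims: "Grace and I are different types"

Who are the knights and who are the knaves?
Grace is a knave.
Henry is a knave.

Verification:
- Grace (knave) says "At least one of us is a knight" - this is FALSE (a lie) because no one is a knight.
- Henry (knave) says "Grace and I are different types" - this is FALSE (a lie) because Henry is a knave and Grace is a knave.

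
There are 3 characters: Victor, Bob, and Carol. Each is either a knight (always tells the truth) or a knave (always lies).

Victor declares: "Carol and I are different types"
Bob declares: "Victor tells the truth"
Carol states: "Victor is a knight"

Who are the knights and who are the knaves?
Victor is a knave.
Bob is a knave.
Carol is a knave.

Verification:
- Victor (knave) says "Carol and I are different types" - this is FALSE (a lie) because Victor is a knave and Carol is a knave.
- Bob (knave) says "Victor tells the truth" - this is FALSE (a lie) because Victor is a knave.
- Carol (knave) says "Victor is a knight" - this is FALSE (a lie) because Victor is a knave.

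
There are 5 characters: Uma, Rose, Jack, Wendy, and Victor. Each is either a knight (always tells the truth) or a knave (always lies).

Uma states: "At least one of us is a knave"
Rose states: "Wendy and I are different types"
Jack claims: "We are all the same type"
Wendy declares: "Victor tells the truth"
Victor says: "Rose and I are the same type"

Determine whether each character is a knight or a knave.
Uma is a knight.
Rose is a knight.
Jack is a knave.
Wendy is a knave.
Victor is a knave.

Verification:
- Uma (knight) says "At least one of us is a knave" - this is TRUE because Jack, Wendy, and Victor are knaves.
- Rose (knight) says "Wendy and I are different types" - this is TRUE because Rose is a knight and Wendy is a knave.
- Jack (knave) says "We are all the same type" - this is FALSE (a lie) because Uma and Rose are knights and Jack, Wendy, and Victor are knaves.
- Wendy (knave) says "Victor tells the truth" - this is FALSE (a lie) because Victor is a knave.
- Victor (knave) says "Rose and I are the same type" - this is FALSE (a lie) because Victor is a knave and Rose is a knight.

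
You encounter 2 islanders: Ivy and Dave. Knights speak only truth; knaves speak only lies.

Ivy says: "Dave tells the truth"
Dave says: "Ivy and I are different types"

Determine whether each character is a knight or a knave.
Ivy is a knave.
Dave is a knave.

Verification:
- Ivy (knave) says "Dave tells the truth" - this is FALSE (a lie) because Dave is a knave.
- Dave (knave) says "Ivy and I are different types" - this is FALSE (a lie) because Dave is a knave and Ivy is a knave.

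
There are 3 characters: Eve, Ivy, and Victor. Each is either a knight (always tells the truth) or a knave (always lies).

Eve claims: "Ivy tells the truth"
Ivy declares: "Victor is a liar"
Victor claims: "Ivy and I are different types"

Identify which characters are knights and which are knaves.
Eve is a knave.
Ivy is a knave.
Victor is a knight.

Verification:
- Eve (knave) says "Ivy tells the truth" - this is FALSE (a lie) because Ivy is a knave.
- Ivy (knave) says "Victor is a liar" - this is FALSE (a lie) because Victor is a knight.
- Victor (knight) says "Ivy and I are different types" - this is TRUE because Victor is a knight and Ivy is a knave.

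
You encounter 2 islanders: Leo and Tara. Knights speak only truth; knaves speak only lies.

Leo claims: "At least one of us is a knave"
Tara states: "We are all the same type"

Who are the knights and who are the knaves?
Leo is a knight.
Tara is a knave.

Verification:
- Leo (knight) says "At least one of us is a knave" - this is TRUE because Tara is a knave.
- Tara (knave) says "We are all the same type" - this is FALSE (a lie) because Leo is a knight and Tara is a knave.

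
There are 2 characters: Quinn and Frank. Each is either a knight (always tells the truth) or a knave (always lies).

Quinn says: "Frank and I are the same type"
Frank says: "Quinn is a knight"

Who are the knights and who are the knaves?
Quinn is a knight.
Frank is a knight.

Verification:
- Quinn (knight) says "Frank and I are the same type" - this is TRUE because Quinn is a knight and Frank is a knight.
- Frank (knight) says "Quinn is a knight" - this is TRUE because Quinn is a knight.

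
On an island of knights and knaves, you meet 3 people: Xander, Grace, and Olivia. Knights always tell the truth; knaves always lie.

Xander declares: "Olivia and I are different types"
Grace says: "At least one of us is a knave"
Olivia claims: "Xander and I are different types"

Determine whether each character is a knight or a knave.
Xander is a knave.
Grace is a knight.
Olivia is a knave.

Verification:
- Xander (knave) says "Olivia and I are different types" - this is FALSE (a lie) because Xander is a knave and Olivia is a knave.
- Grace (knight) says "At least one of us is a knave" - this is TRUE because Xander and Olivia are knaves.
- Olivia (knave) says "Xander and I are different types" - this is FALSE (a lie) because Olivia is a knave and Xander is a knave.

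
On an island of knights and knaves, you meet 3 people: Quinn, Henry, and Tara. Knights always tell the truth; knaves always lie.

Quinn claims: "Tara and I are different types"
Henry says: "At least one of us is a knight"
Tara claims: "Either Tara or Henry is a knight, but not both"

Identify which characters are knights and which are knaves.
Quinn is a knave.
Henry is a knave.
Tara is a knave.

Verification:
- Quinn (knave) says "Tara and I are different types" - this is FALSE (a lie) because Quinn is a knave and Tara is a knave.
- Henry (knave) says "At least one of us is a knight" - this is FALSE (a lie) because no one is a knight.
- Tara (knave) says "Either Tara or Henry is a knight, but not both" - this is FALSE (a lie) because Tara is a knave and Henry is a knave.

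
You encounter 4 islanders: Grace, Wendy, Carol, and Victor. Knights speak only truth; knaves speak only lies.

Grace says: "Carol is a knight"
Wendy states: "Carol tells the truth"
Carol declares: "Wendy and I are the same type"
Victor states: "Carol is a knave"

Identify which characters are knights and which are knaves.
Grace is a knight.
Wendy is a knight.
Carol is a knight.
Victor is a knave.

Verification:
- Grace (knight) says "Carol is a knight" - this is TRUE because Carol is a knight.
- Wendy (knight) says "Carol tells the truth" - this is TRUE because Carol is a knight.
- Carol (knight) says "Wendy and I are the same type" - this is TRUE because Carol is a knight and Wendy is a knight.
- Victor (knave) says "Carol is a knave" - this is FALSE (a lie) because Carol is a knight.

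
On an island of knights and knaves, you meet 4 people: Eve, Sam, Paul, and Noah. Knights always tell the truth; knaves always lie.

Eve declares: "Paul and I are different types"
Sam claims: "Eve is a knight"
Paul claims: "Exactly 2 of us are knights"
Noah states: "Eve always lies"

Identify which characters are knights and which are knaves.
Eve is a knave.
Sam is a knave.
Paul is a knave.
Noah is a knight.

Verification:
- Eve (knave) says "Paul and I are different types" - this is FALSE (a lie) because Eve is a knave and Paul is a knave.
- Sam (knave) says "Eve is a knight" - this is FALSE (a lie) because Eve is a knave.
- Paul (knave) says "Exactly 2 of us are knights" - this is FALSE (a lie) because there are 1 knights.
- Noah (knight) says "Eve always lies" - this is TRUE because Eve is a knave.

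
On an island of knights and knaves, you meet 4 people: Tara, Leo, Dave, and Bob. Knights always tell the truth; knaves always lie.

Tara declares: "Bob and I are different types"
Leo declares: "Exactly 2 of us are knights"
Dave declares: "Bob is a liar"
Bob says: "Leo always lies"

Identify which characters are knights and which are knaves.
Tara is a knave.
Leo is a knight.
Dave is a knight.
Bob is a knave.

Verification:
- Tara (knave) says "Bob and I are different types" - this is FALSE (a lie) because Tara is a knave and Bob is a knave.
- Leo (knight) says "Exactly 2 of us are knights" - this is TRUE because there are 2 knights.
- Dave (knight) says "Bob is a liar" - this is TRUE because Bob is a knave.
- Bob (knave) says "Leo always lies" - this is FALSE (a lie) because Leo is a knight.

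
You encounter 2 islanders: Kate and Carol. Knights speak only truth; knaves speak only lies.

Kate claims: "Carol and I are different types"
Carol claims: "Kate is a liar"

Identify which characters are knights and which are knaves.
Kate is a knight.
Carol is a knave.

Verification:
- Kate (knight) says "Carol and I are different types" - this is TRUE because Kate is a knight and Carol is a knave.
- Carol (knave) says "Kate is a liar" - this is FALSE (a lie) because Kate is a knight.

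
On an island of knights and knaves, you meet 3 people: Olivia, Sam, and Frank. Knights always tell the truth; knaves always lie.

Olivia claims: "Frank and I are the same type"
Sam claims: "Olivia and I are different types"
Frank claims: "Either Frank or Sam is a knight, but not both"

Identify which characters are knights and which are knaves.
Olivia is a knave.
Sam is a knave.
Frank is a knight.

Verification:
- Olivia (knave) says "Frank and I are the same type" - this is FALSE (a lie) because Olivia is a knave and Frank is a knight.
- Sam (knave) says "Olivia and I are different types" - this is FALSE (a lie) because Sam is a knave and Olivia is a knave.
- Frank (knight) says "Either Frank or Sam is a knight, but not both" - this is TRUE because Frank is a knight and Sam is a knave.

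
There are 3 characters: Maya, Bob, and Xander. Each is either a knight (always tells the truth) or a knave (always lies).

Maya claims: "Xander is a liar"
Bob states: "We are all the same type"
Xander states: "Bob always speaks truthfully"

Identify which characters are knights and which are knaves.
Maya is a knight.
Bob is a knave.
Xander is a knave.

Verification:
- Maya (knight) says "Xander is a liar" - this is TRUE because Xander is a knave.
- Bob (knave) says "We are all the same type" - this is FALSE (a lie) because Maya is a knight and Bob and Xander are knaves.
- Xander (knave) says "Bob always speaks truthfully" - this is FALSE (a lie) because Bob is a knave.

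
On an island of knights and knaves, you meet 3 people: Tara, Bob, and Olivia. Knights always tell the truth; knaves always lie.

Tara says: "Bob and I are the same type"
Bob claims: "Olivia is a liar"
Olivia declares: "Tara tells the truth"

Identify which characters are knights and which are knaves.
Tara is a knave.
Bob is a knight.
Olivia is a knave.

Verification:
- Tara (knave) says "Bob and I are the same type" - this is FALSE (a lie) because Tara is a knave and Bob is a knight.
- Bob (knight) says "Olivia is a liar" - this is TRUE because Olivia is a knave.
- Olivia (knave) says "Tara tells the truth" - this is FALSE (a lie) because Tara is a knave.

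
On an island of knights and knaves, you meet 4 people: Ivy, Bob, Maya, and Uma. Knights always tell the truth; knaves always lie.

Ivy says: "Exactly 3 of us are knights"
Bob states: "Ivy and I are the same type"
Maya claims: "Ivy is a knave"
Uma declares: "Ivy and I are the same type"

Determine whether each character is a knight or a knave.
Ivy is a knight.
Bob is a knight.
Maya is a knave.
Uma is a knight.

Verification:
- Ivy (knight) says "Exactly 3 of us are knights" - this is TRUE because there are 3 knights.
- Bob (knight) says "Ivy and I are the same type" - this is TRUE because Bob is a knight and Ivy is a knight.
- Maya (knave) says "Ivy is a knave" - this is FALSE (a lie) because Ivy is a knight.
- Uma (knight) says "Ivy and I are the same type" - this is TRUE because Uma is a knight and Ivy is a knight.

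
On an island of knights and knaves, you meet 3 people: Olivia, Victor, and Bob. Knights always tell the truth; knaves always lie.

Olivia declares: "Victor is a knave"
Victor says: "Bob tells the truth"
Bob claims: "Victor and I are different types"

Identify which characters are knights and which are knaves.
Olivia is a knight.
Victor is a knave.
Bob is a knave.

Verification:
- Olivia (knight) says "Victor is a knave" - this is TRUE because Victor is a knave.
- Victor (knave) says "Bob tells the truth" - this is FALSE (a lie) because Bob is a knave.
- Bob (knave) says "Victor and I are different types" - this is FALSE (a lie) because Bob is a knave and Victor is a knave.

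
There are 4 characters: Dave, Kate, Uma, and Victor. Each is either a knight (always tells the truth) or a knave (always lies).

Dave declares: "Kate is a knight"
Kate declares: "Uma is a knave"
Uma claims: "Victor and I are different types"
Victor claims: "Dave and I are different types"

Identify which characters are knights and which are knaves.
Dave is a knave.
Kate is a knave.
Uma is a knight.
Victor is a knave.

Verification:
- Dave (knave) says "Kate is a knight" - this is FALSE (a lie) because Kate is a knave.
- Kate (knave) says "Uma is a knave" - this is FALSE (a lie) because Uma is a knight.
- Uma (knight) says "Victor and I are different types" - this is TRUE because Uma is a knight and Victor is a knave.
- Victor (knave) says "Dave and I are different types" - this is FALSE (a lie) because Victor is a knave and Dave is a knave.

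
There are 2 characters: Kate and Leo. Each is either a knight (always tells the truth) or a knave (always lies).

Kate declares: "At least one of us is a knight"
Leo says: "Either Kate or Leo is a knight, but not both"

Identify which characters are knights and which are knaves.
Kate is a knave.
Leo is a knave.

Verification:
- Kate (knave) says "At least one of us is a knight" - this is FALSE (a lie) because no one is a knight.
- Leo (knave) says "Either Kate or Leo is a knight, but not both" - this is FALSE (a lie) because Kate is a knave and Leo is a knave.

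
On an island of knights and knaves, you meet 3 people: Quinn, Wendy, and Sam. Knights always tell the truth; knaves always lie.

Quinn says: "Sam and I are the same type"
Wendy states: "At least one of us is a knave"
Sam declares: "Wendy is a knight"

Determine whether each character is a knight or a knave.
Quinn is a knave.
Wendy is a knight.
Sam is a knight.

Verification:
- Quinn (knave) says "Sam and I are the same type" - this is FALSE (a lie) because Quinn is a knave and Sam is a knight.
- Wendy (knight) says "At least one of us is a knave" - this is TRUE because Quinn is a knave.
- Sam (knight) says "Wendy is a knight" - this is TRUE because Wendy is a knight.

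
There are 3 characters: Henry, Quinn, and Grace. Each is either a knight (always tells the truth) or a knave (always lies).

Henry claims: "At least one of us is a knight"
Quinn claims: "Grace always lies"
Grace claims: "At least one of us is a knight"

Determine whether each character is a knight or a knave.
Henry is a knight.
Quinn is a knave.
Grace is a knight.

Verification:
- Henry (knight) says "At least one of us is a knight" - this is TRUE because Henry and Grace are knights.
- Quinn (knave) says "Grace always lies" - this is FALSE (a lie) because Grace is a knight.
- Grace (knight) says "At least one of us is a knight" - this is TRUE because Henry and Grace are knights.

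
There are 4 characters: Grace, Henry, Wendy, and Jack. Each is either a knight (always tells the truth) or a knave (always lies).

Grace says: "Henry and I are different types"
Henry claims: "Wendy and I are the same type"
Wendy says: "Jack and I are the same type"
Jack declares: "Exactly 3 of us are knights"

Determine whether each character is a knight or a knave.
Grace is a knight.
Henry is a knave.
Wendy is a knight.
Jack is a knight.

Verification:
- Grace (knight) says "Henry and I are different types" - this is TRUE because Grace is a knight and Henry is a knave.
- Henry (knave) says "Wendy and I are the same type" - this is FALSE (a lie) because Henry is a knave and Wendy is a knight.
- Wendy (knight) says "Jack and I are the same type" - this is TRUE because Wendy is a knight and Jack is a knight.
- Jack (knight) says "Exactly 3 of us are knights" - this is TRUE because there are 3 knights.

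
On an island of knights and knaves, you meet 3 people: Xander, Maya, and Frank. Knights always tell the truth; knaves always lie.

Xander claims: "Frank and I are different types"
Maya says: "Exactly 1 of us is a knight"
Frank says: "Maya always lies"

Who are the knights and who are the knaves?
Xander is a knave.
Maya is a knight.
Frank is a knave.

Verification:
- Xander (knave) says "Frank and I are different types" - this is FALSE (a lie) because Xander is a knave and Frank is a knave.
- Maya (knight) says "Exactly 1 of us is a knight" - this is TRUE because there are 1 knights.
- Frank (knave) says "Maya always lies" - this is FALSE (a lie) because Maya is a knight.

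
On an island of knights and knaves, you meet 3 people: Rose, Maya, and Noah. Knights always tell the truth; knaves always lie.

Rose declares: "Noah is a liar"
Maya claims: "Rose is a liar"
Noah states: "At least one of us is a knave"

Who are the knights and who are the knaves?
Rose is a knave.
Maya is a knight.
Noah is a knight.

Verification:
- Rose (knave) says "Noah is a liar" - this is FALSE (a lie) because Noah is a knight.
- Maya (knight) says "Rose is a liar" - this is TRUE because Rose is a knave.
- Noah (knight) says "At least one of us is a knave" - this is TRUE because Rose is a knave.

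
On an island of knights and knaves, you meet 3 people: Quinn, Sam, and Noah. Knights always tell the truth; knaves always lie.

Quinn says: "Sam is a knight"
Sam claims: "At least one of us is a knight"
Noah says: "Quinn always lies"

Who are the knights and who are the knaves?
Quinn is a knight.
Sam is a knight.
Noah is a knave.

Verification:
- Quinn (knight) says "Sam is a knight" - this is TRUE because Sam is a knight.
- Sam (knight) says "At least one of us is a knight" - this is TRUE because Quinn and Sam are knights.
- Noah (knave) says "Quinn always lies" - this is FALSE (a lie) because Quinn is a knight.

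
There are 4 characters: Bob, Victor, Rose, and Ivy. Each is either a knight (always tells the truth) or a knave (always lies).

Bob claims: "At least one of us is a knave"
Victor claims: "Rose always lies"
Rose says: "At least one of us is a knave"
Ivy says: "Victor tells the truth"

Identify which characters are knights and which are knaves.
Bob is a knight.
Victor is a knave.
Rose is a knight.
Ivy is a knave.

Verification:
- Bob (knight) says "At least one of us is a knave" - this is TRUE because Victor and Ivy are knaves.
- Victor (knave) says "Rose always lies" - this is FALSE (a lie) because Rose is a knight.
- Rose (knight) says "At least one of us is a knave" - this is TRUE because Victor and Ivy are knaves.
- Ivy (knave) says "Victor tells the truth" - this is FALSE (a lie) because Victor is a knave.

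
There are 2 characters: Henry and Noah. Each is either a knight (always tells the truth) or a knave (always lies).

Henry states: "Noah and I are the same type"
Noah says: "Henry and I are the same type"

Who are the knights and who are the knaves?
Henry is a knight.
Noah is a knight.

Verification:
- Henry (knight) says "Noah and I are the same type" - this is TRUE because Henry is a knight and Noah is a knight.
- Noah (knight) says "Henry and I are the same type" - this is TRUE because Noah is a knight and Henry is a knight.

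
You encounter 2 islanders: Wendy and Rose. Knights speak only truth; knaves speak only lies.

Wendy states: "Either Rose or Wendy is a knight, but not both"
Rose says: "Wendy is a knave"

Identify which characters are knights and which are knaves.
Wendy is a knight.
Rose is a knave.

Verification:
- Wendy (knight) says "Either Rose or Wendy is a knight, but not both" - this is TRUE because Rose is a knave and Wendy is a knight.
- Rose (knave) says "Wendy is a knave" - this is FALSE (a lie) because Wendy is a knight.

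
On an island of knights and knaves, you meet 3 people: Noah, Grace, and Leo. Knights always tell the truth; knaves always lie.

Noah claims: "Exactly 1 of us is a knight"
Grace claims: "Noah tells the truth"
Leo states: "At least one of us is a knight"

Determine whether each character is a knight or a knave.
Noah is a knave.
Grace is a knave.
Leo is a knave.

Verification:
- Noah (knave) says "Exactly 1 of us is a knight" - this is FALSE (a lie) because there are 0 knights.
- Grace (knave) says "Noah tells the truth" - this is FALSE (a lie) because Noah is a knave.
- Leo (knave) says "At least one of us is a knight" - this is FALSE (a lie) because no one is a knight.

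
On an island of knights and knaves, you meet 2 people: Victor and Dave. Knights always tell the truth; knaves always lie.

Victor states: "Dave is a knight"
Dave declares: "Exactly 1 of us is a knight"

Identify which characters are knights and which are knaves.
Victor is a knave.
Dave is a knave.

Verification:
- Victor (knave) says "Dave is a knight" - this is FALSE (a lie) because Dave is a knave.
- Dave (knave) says "Exactly 1 of us is a knight" - this is FALSE (a lie) because there are 0 knights.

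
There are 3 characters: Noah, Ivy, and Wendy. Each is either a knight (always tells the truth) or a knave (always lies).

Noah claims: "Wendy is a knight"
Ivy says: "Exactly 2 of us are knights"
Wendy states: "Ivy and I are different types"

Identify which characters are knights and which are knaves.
Noah is a knave.
Ivy is a knave.
Wendy is a knave.

Verification:
- Noah (knave) says "Wendy is a knight" - this is FALSE (a lie) because Wendy is a knave.
- Ivy (knave) says "Exactly 2 of us are knights" - this is FALSE (a lie) because there are 0 knights.
- Wendy (knave) says "Ivy and I are different types" - this is FALSE (a lie) because Wendy is a knave and Ivy is a knave.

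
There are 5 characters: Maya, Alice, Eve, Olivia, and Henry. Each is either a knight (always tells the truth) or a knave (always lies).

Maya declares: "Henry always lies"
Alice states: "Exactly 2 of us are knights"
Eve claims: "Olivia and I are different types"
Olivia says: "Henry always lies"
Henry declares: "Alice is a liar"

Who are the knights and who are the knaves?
Maya is a knave.
Alice is a knave.
Eve is a knave.
Olivia is a knave.
Henry is a knight.

Verification:
- Maya (knave) says "Henry always lies" - this is FALSE (a lie) because Henry is a knight.
- Alice (knave) says "Exactly 2 of us are knights" - this is FALSE (a lie) because there are 1 knights.
- Eve (knave) says "Olivia and I are different types" - this is FALSE (a lie) because Eve is a knave and Olivia is a knave.
- Olivia (knave) says "Henry always lies" - this is FALSE (a lie) because Henry is a knight.
- Henry (knight) says "Alice is a liar" - this is TRUE because Alice is a knave.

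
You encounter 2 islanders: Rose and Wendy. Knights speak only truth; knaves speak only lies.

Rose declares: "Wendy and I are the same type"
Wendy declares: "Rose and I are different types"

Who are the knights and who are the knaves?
Rose is a knave.
Wendy is a knight.

Verification:
- Rose (knave) says "Wendy and I are the same type" - this is FALSE (a lie) because Rose is a knave and Wendy is a knight.
- Wendy (knight) says "Rose and I are different types" - this is TRUE because Wendy is a knight and Rose is a knave.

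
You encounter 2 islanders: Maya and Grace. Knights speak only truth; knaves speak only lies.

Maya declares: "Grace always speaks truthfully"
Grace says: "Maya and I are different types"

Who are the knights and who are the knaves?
Maya is a knave.
Grace is a knave.

Verification:
- Maya (knave) says "Grace always speaks truthfully" - this is FALSE (a lie) because Grace is a knave.
- Grace (knave) says "Maya and I are different types" - this is FALSE (a lie) because Grace is a knave and Maya is a knave.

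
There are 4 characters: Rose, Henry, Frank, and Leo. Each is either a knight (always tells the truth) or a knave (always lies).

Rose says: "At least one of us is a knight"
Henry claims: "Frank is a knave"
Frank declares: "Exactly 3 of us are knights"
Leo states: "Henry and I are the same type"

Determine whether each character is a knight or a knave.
Rose is a knight.
Henry is a knight.
Frank is a knave.
Leo is a knave.

Verification:
- Rose (knight) says "At least one of us is a knight" - this is TRUE because Rose and Henry are knights.
- Henry (knight) says "Frank is a knave" - this is TRUE because Frank is a knave.
- Frank (knave) says "Exactly 3 of us are knights" - this is FALSE (a lie) because there are 2 knights.
- Leo (knave) says "Henry and I are the same type" - this is FALSE (a lie) because Leo is a knave and Henry is a knight.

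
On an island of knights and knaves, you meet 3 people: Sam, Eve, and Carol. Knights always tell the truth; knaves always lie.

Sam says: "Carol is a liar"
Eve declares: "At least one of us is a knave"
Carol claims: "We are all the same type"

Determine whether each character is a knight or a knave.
Sam is a knight.
Eve is a knight.
Carol is a knave.

Verification:
- Sam (knight) says "Carol is a liar" - this is TRUE because Carol is a knave.
- Eve (knight) says "At least one of us is a knave" - this is TRUE because Carol is a knave.
- Carol (knave) says "We are all the same type" - this is FALSE (a lie) because Sam and Eve are knights and Carol is a knave.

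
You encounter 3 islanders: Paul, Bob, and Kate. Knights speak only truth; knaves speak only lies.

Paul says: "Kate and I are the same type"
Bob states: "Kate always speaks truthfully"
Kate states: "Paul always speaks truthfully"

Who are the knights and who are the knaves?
Paul is a knight.
Bob is a knight.
Kate is a knight.

Verification:
- Paul (knight) says "Kate and I are the same type" - this is TRUE because Paul is a knight and Kate is a knight.
- Bob (knight) says "Kate always speaks truthfully" - this is TRUE because Kate is a knight.
- Kate (knight) says "Paul always speaks truthfully" - this is TRUE because Paul is a knight.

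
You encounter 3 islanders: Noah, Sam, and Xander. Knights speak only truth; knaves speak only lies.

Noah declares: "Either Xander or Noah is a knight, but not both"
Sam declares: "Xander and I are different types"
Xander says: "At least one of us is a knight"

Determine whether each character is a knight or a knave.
Noah is a knave.
Sam is a knave.
Xander is a knave.

Verification:
- Noah (knave) says "Either Xander or Noah is a knight, but not both" - this is FALSE (a lie) because Xander is a knave and Noah is a knave.
- Sam (knave) says "Xander and I are different types" - this is FALSE (a lie) because Sam is a knave and Xander is a knave.
- Xander (knave) says "At least one of us is a knight" - this is FALSE (a lie) because no one is a knight.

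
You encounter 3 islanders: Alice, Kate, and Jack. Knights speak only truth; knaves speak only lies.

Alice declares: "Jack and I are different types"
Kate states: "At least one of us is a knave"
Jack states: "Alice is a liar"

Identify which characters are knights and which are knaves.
Alice is a knight.
Kate is a knight.
Jack is a knave.

Verification:
- Alice (knight) says "Jack and I are different types" - this is TRUE because Alice is a knight and Jack is a knave.
- Kate (knight) says "At least one of us is a knave" - this is TRUE because Jack is a knave.
- Jack (knave) says "Alice is a liar" - this is FALSE (a lie) because Alice is a knight.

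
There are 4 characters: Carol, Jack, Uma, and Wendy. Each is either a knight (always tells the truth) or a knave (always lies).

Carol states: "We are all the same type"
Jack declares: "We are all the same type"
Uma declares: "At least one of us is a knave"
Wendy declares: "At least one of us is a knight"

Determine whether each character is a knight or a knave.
Carol is a knave.
Jack is a knave.
Uma is a knight.
Wendy is a knight.

Verification:
- Carol (knave) says "We are all the same type" - this is FALSE (a lie) because Uma and Wendy are knights and Carol and Jack are knaves.
- Jack (knave) says "We are all the same type" - this is FALSE (a lie) because Uma and Wendy are knights and Carol and Jack are knaves.
- Uma (knight) says "At least one of us is a knave" - this is TRUE because Carol and Jack are knaves.
- Wendy (knight) says "At least one of us is a knight" - this is TRUE because Uma and Wendy are knights.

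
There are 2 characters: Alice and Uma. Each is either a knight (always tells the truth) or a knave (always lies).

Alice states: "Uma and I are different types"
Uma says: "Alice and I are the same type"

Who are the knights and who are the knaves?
Alice is a knight.
Uma is a knave.

Verification:
- Alice (knight) says "Uma and I are different types" - this is TRUE because Alice is a knight and Uma is a knave.
- Uma (knave) says "Alice and I are the same type" - this is FALSE (a lie) because Uma is a knave and Alice is a knight.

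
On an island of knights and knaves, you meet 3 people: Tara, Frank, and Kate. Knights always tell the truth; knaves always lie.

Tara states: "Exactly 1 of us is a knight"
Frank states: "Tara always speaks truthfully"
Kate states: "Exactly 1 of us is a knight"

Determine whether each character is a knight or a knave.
Tara is a knave.
Frank is a knave.
Kate is a knave.

Verification:
- Tara (knave) says "Exactly 1 of us is a knight" - this is FALSE (a lie) because there are 0 knights.
- Frank (knave) says "Tara always speaks truthfully" - this is FALSE (a lie) because Tara is a knave.
- Kate (knave) says "Exactly 1 of us is a knight" - this is FALSE (a lie) because there are 0 knights.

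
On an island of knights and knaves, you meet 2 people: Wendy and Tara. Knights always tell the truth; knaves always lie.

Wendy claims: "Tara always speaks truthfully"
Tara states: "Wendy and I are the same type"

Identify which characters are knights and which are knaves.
Wendy is a knight.
Tara is a knight.

Verification:
- Wendy (knight) says "Tara always speaks truthfully" - this is TRUE because Tara is a knight.
- Tara (knight) says "Wendy and I are the same type" - this is TRUE because Tara is a knight and Wendy is a knight.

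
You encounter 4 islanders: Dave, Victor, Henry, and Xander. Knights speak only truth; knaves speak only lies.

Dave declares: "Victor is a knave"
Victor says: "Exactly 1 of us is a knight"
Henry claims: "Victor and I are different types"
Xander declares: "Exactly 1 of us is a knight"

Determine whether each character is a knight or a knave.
Dave is a knight.
Victor is a knave.
Henry is a knight.
Xander is a knave.

Verification:
- Dave (knight) says "Victor is a knave" - this is TRUE because Victor is a knave.
- Victor (knave) says "Exactly 1 of us is a knight" - this is FALSE (a lie) because there are 2 knights.
- Henry (knight) says "Victor and I are different types" - this is TRUE because Henry is a knight and Victor is a knave.
- Xander (knave) says "Exactly 1 of us is a knight" - this is FALSE (a lie) because there are 2 knights.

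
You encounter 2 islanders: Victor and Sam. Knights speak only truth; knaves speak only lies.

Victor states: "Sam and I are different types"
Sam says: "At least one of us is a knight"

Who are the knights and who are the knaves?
Victor is a knave.
Sam is a knave.

Verification:
- Victor (knave) says "Sam and I are different types" - this is FALSE (a lie) because Victor is a knave and Sam is a knave.
- Sam (knave) says "At least one of us is a knight" - this is FALSE (a lie) because no one is a knight.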